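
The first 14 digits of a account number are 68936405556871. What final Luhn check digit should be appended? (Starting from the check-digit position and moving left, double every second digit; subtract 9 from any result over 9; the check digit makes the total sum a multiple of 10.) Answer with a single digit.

Partial digits right→left: 1 7 8 6 5 5 5 0 4 6 3 9 8 6
Double every second digit counting from the check-digit position (so the 1st, 3rd, 5th, ... of the partial from the right).
  doubled (with −9 where >9): 2 7 1 1 8 6 7 → sum 32
  kept as-is: 7 6 5 0 6 9 6 → sum 39
Total = 32 + 39 = 71.
Check digit = (10 − (71 mod 10)) mod 10 = 9.

9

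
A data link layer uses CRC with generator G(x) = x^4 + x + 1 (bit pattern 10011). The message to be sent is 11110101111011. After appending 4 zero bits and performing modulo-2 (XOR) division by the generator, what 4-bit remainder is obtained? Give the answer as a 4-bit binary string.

0111

Append 4 zeros: 111101011110110000. Divide by 10011 (XOR where the leading bit is 1):
  pos 0: 11110 XOR 10011 = 01101
  pos 1: 11011 XOR 10011 = 01000
  pos 2: 10000 XOR 10011 = 00011
  pos 5: 11111 XOR 10011 = 01100
  pos 6: 11001 XOR 10011 = 01010
  pos 7: 10100 XOR 10011 = 00111
  pos 9: 11111 XOR 10011 = 01100
  pos 10: 11000 XOR 10011 = 01011
  pos 11: 10110 XOR 10011 = 00101
  pos 13: 10100 XOR 10011 = 00111
Remainder (last 4 bits) = 0111. This is the CRC / FCS.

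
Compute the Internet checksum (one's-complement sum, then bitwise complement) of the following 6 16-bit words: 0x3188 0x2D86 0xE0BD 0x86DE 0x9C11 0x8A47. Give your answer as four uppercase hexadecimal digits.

One's-complement addition (fold any carry out of bit 15 back into bit 0):
  0x3188 + 0x2D86 = 0x05F0E
  0x5F0E + 0xE0BD = 0x13FCB → wrap carry → 0x3FCC
  0x3FCC + 0x86DE = 0x0C6AA
  0xC6AA + 0x9C11 = 0x162BB → wrap carry → 0x62BC
  0x62BC + 0x8A47 = 0x0ED03
One's-complement sum = 0xED03.
Checksum = ~0xED03 & 0xFFFF = 0x12FC.

12FC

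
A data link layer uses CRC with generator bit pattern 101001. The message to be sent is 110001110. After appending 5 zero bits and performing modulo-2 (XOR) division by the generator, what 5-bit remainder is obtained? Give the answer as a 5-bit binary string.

01110

Append 5 zeros: 11000111000000. Divide by 101001 (XOR where the leading bit is 1):
  pos 0: 110001 XOR 101001 = 011000
  pos 1: 110001 XOR 101001 = 011000
  pos 2: 110001 XOR 101001 = 011000
  pos 3: 110000 XOR 101001 = 011001
  pos 4: 110010 XOR 101001 = 011011
  pos 5: 110110 XOR 101001 = 011111
  pos 6: 111110 XOR 101001 = 010111
  pos 7: 101110 XOR 101001 = 000111
Remainder (last 5 bits) = 01110. This is the CRC / FCS.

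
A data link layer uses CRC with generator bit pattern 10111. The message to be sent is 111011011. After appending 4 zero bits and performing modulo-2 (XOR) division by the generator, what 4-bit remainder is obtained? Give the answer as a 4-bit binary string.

1011

Append 4 zeros: 1110110110000. Divide by 10111 (XOR where the leading bit is 1):
  pos 0: 11101 XOR 10111 = 01010
  pos 1: 10101 XOR 10111 = 00010
  pos 4: 10011 XOR 10111 = 00100
  pos 6: 10000 XOR 10111 = 00111
  pos 8: 11100 XOR 10111 = 01011
Remainder (last 4 bits) = 1011. This is the CRC / FCS.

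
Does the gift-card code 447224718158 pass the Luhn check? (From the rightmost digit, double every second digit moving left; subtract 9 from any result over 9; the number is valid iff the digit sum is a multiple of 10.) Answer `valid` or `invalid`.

From the right, keep odd positions and double even positions (subtract 9 from any doubled value over 9):
  doubled (positions 2,4,...): 1 7 5 4 5 8 → sum 30
  kept (positions 1,3,...): 8 1 1 4 2 4 → sum 20
Total = 50.
50 mod 10 = 0, so the number is valid.

valid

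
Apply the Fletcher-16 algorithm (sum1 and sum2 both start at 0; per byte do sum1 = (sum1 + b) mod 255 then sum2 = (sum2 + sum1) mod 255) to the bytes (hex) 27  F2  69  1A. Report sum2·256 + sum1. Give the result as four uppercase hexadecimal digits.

629D

Running sums (mod 255):
  after byte 0 (27): sum1=39, sum2=39
  after byte 1 (F2): sum1=26, sum2=65
  after byte 2 (69): sum1=131, sum2=196
  after byte 3 (1A): sum1=157, sum2=98
Checksum = sum2·256 + sum1 = 98·256 + 157 = 25245 = 0x629D.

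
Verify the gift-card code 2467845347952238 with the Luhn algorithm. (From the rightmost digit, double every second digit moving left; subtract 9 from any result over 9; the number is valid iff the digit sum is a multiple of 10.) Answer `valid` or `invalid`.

invalid

From the right, keep odd positions and double even positions (subtract 9 from any doubled value over 9):
  doubled (positions 2,4,...): 6 4 9 8 1 7 3 4 → sum 42
  kept (positions 1,3,...): 8 2 5 7 3 4 7 4 → sum 40
Total = 82.
82 mod 10 = 2, so the number is invalid.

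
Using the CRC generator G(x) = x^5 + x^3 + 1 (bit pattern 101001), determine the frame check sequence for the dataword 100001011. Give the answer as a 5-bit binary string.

10100

Append 5 zeros: 10000101100000. Divide by 101001 (XOR where the leading bit is 1):
  pos 0: 100001 XOR 101001 = 001000
  pos 2: 100001 XOR 101001 = 001000
  pos 4: 100010 XOR 101001 = 001011
  pos 6: 101100 XOR 101001 = 000101
Remainder (last 5 bits) = 10100. This is the CRC / FCS.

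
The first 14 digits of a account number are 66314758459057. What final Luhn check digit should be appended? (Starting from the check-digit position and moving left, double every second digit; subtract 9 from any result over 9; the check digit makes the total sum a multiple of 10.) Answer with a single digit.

Partial digits right→left: 7 5 0 9 5 4 8 5 7 4 1 3 6 6
Double every second digit counting from the check-digit position (so the 1st, 3rd, 5th, ... of the partial from the right).
  doubled (with −9 where >9): 5 0 1 7 5 2 3 → sum 23
  kept as-is: 5 9 4 5 4 3 6 → sum 36
Total = 23 + 36 = 59.
Check digit = (10 − (59 mod 10)) mod 10 = 1.

1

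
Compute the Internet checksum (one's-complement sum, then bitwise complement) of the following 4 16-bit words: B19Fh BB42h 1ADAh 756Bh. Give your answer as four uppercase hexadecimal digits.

02D8

One's-complement addition (fold any carry out of bit 15 back into bit 0):
  0xB19F + 0xBB42 = 0x16CE1 → wrap carry → 0x6CE2
  0x6CE2 + 0x1ADA = 0x087BC
  0x87BC + 0x756B = 0x0FD27
One's-complement sum = 0xFD27.
Checksum = ~0xFD27 & 0xFFFF = 0x02D8.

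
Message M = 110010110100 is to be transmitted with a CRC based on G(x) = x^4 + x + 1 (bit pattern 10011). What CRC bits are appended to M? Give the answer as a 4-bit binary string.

0101

Append 4 zeros: 1100101101000000. Divide by 10011 (XOR where the leading bit is 1):
  pos 0: 11001 XOR 10011 = 01010
  pos 1: 10100 XOR 10011 = 00111
  pos 3: 11111 XOR 10011 = 01100
  pos 4: 11000 XOR 10011 = 01011
  pos 5: 10111 XOR 10011 = 00100
  pos 7: 10000 XOR 10011 = 00011
  pos 10: 11000 XOR 10011 = 01011
  pos 11: 10110 XOR 10011 = 00101
Remainder (last 4 bits) = 0101. This is the CRC / FCS.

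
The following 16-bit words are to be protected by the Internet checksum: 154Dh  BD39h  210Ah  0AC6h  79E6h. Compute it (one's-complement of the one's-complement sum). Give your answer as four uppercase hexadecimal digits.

87C2

One's-complement addition (fold any carry out of bit 15 back into bit 0):
  0x154D + 0xBD39 = 0x0D286
  0xD286 + 0x210A = 0x0F390
  0xF390 + 0x0AC6 = 0x0FE56
  0xFE56 + 0x79E6 = 0x1783C → wrap carry → 0x783D
One's-complement sum = 0x783D.
Checksum = ~0x783D & 0xFFFF = 0x87C2.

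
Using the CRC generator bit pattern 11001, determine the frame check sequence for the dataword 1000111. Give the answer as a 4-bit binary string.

0111

Append 4 zeros: 10001110000. Divide by 11001 (XOR where the leading bit is 1):
  pos 0: 10001 XOR 11001 = 01000
  pos 1: 10001 XOR 11001 = 01000
  pos 2: 10001 XOR 11001 = 01000
  pos 3: 10000 XOR 11001 = 01001
  pos 4: 10010 XOR 11001 = 01011
  pos 5: 10110 XOR 11001 = 01111
  pos 6: 11110 XOR 11001 = 00111
Remainder (last 4 bits) = 0111. This is the CRC / FCS.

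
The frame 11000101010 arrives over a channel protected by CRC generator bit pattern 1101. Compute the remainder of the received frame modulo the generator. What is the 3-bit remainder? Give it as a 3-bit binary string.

Modulo-2 division of 11000101010 by 1101:
  pos 0: 1100 XOR 1101 = 0001
  pos 3: 1010 XOR 1101 = 0111
  pos 4: 1111 XOR 1101 = 0010
  pos 6: 1001 XOR 1101 = 0100
  pos 7: 1000 XOR 1101 = 0101
Remainder = 101 (nonzero — an error is detected).

101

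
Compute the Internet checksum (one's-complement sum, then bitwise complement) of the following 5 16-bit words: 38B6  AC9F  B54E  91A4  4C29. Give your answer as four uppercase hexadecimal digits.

One's-complement addition (fold any carry out of bit 15 back into bit 0):
  0x38B6 + 0xAC9F = 0x0E555
  0xE555 + 0xB54E = 0x19AA3 → wrap carry → 0x9AA4
  0x9AA4 + 0x91A4 = 0x12C48 → wrap carry → 0x2C49
  0x2C49 + 0x4C29 = 0x07872
One's-complement sum = 0x7872.
Checksum = ~0x7872 & 0xFFFF = 0x878D.

878D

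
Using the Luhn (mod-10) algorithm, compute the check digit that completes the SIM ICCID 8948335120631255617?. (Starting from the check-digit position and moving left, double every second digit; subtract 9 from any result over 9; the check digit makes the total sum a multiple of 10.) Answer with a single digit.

Partial digits right→left: 7 1 6 5 5 2 1 3 6 0 2 1 5 3 3 8 4 9 8
Double every second digit counting from the check-digit position (so the 1st, 3rd, 5th, ... of the partial from the right).
  doubled (with −9 where >9): 5 3 1 2 3 4 1 6 8 7 → sum 40
  kept as-is: 1 5 2 3 0 1 3 8 9 → sum 32
Total = 40 + 32 = 72.
Check digit = (10 − (72 mod 10)) mod 10 = 8.

8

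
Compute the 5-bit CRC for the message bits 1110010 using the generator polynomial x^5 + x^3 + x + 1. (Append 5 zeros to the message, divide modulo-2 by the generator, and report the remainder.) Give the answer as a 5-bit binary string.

Append 5 zeros: 111001000000. Divide by 101011 (XOR where the leading bit is 1):
  pos 0: 111001 XOR 101011 = 010010
  pos 1: 100100 XOR 101011 = 001111
  pos 3: 111100 XOR 101011 = 010111
  pos 4: 101110 XOR 101011 = 000101
Remainder (last 5 bits) = 10100. This is the CRC / FCS.

10100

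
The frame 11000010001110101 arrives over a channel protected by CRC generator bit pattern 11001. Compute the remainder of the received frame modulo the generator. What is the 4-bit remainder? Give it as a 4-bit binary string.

Modulo-2 division of 11000010001110101 by 11001:
  pos 0: 11000 XOR 11001 = 00001
  pos 4: 10100 XOR 11001 = 01101
  pos 5: 11010 XOR 11001 = 00011
  pos 8: 11111 XOR 11001 = 00110
  pos 10: 11001 XOR 11001 = 00000
Remainder = 0001 (nonzero — an error is detected).

0001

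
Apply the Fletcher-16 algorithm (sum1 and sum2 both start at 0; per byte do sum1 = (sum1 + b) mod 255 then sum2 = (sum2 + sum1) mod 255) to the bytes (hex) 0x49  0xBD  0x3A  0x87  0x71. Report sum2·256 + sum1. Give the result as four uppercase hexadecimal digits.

Running sums (mod 255):
  after byte 0 (0x49): sum1=73, sum2=73
  after byte 1 (0xBD): sum1=7, sum2=80
  after byte 2 (0x3A): sum1=65, sum2=145
  after byte 3 (0x87): sum1=200, sum2=90
  after byte 4 (0x71): sum1=58, sum2=148
Checksum = sum2·256 + sum1 = 148·256 + 58 = 37946 = 0x943A.

943A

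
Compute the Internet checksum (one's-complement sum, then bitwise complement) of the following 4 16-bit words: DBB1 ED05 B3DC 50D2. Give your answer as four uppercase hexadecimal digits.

3299

One's-complement addition (fold any carry out of bit 15 back into bit 0):
  0xDBB1 + 0xED05 = 0x1C8B6 → wrap carry → 0xC8B7
  0xC8B7 + 0xB3DC = 0x17C93 → wrap carry → 0x7C94
  0x7C94 + 0x50D2 = 0x0CD66
One's-complement sum = 0xCD66.
Checksum = ~0xCD66 & 0xFFFF = 0x3299.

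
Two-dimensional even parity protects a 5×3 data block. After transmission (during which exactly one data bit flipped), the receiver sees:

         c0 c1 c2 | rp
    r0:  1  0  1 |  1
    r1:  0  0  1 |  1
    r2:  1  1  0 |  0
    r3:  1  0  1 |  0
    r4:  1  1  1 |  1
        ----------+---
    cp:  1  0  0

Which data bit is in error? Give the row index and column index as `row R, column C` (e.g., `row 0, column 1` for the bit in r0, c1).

Recompute each row's even parity and compare to rp:
  r0: data parity 0, sent rp 1 → mismatch
  r1: data parity 1, sent rp 1 → ok
  r2: data parity 0, sent rp 0 → ok
  r3: data parity 0, sent rp 0 → ok
  r4: data parity 1, sent rp 1 → ok
Recompute each column's even parity and compare to cp:
  c0: data parity 0, sent cp 1 → mismatch
  c1: data parity 0, sent cp 0 → ok
  c2: data parity 0, sent cp 0 → ok
Exactly one row (r0) and one column (c0) fail → the flipped bit is at their intersection.

row 0, column 0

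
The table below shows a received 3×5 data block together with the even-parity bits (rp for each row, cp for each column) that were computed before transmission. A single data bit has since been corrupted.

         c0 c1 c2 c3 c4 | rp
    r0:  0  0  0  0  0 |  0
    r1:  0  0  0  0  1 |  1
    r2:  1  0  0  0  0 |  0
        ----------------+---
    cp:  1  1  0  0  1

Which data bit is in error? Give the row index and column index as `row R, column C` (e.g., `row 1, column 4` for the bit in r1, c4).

row 2, column 1

Recompute each row's even parity and compare to rp:
  r0: data parity 0, sent rp 0 → ok
  r1: data parity 1, sent rp 1 → ok
  r2: data parity 1, sent rp 0 → mismatch
Recompute each column's even parity and compare to cp:
  c0: data parity 1, sent cp 1 → ok
  c1: data parity 0, sent cp 1 → mismatch
  c2: data parity 0, sent cp 0 → ok
  c3: data parity 0, sent cp 0 → ok
  c4: data parity 1, sent cp 1 → ok
Exactly one row (r2) and one column (c1) fail → the flipped bit is at their intersection.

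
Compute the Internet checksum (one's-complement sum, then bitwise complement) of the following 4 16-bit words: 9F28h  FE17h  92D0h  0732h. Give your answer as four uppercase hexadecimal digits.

C8BC

One's-complement addition (fold any carry out of bit 15 back into bit 0):
  0x9F28 + 0xFE17 = 0x19D3F → wrap carry → 0x9D40
  0x9D40 + 0x92D0 = 0x13010 → wrap carry → 0x3011
  0x3011 + 0x0732 = 0x03743
One's-complement sum = 0x3743.
Checksum = ~0x3743 & 0xFFFF = 0xC8BC.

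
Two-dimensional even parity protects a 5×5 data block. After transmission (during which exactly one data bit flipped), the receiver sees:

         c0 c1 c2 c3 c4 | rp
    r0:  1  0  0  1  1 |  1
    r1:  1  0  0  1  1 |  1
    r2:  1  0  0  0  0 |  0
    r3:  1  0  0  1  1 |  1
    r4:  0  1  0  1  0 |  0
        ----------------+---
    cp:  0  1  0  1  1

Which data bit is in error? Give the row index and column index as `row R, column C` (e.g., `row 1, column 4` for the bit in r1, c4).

row 2, column 3

Recompute each row's even parity and compare to rp:
  r0: data parity 1, sent rp 1 → ok
  r1: data parity 1, sent rp 1 → ok
  r2: data parity 1, sent rp 0 → mismatch
  r3: data parity 1, sent rp 1 → ok
  r4: data parity 0, sent rp 0 → ok
Recompute each column's even parity and compare to cp:
  c0: data parity 0, sent cp 0 → ok
  c1: data parity 1, sent cp 1 → ok
  c2: data parity 0, sent cp 0 → ok
  c3: data parity 0, sent cp 1 → mismatch
  c4: data parity 1, sent cp 1 → ok
Exactly one row (r2) and one column (c3) fail → the flipped bit is at their intersection.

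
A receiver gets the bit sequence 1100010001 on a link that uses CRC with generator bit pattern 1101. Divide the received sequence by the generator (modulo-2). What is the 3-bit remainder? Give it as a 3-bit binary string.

Modulo-2 division of 1100010001 by 1101:
  pos 0: 1100 XOR 1101 = 0001
  pos 3: 1010 XOR 1101 = 0111
  pos 4: 1110 XOR 1101 = 0011
  pos 6: 1101 XOR 1101 = 0000
Remainder = 000 (zero — the frame passes the CRC check).

000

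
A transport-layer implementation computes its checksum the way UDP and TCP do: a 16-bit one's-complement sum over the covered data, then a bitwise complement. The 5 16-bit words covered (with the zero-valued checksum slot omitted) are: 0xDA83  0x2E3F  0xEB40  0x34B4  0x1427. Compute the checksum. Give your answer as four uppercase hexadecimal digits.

C320

One's-complement addition (fold any carry out of bit 15 back into bit 0):
  0xDA83 + 0x2E3F = 0x108C2 → wrap carry → 0x08C3
  0x08C3 + 0xEB40 = 0x0F403
  0xF403 + 0x34B4 = 0x128B7 → wrap carry → 0x28B8
  0x28B8 + 0x1427 = 0x03CDF
One's-complement sum = 0x3CDF.
Checksum = ~0x3CDF & 0xFFFF = 0xC320.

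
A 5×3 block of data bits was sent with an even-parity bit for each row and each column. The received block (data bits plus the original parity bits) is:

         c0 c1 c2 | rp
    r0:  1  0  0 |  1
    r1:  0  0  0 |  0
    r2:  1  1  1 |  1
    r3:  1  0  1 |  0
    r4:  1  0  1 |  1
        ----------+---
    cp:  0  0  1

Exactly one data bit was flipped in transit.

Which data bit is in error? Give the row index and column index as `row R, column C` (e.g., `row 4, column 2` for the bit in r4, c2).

Recompute each row's even parity and compare to rp:
  r0: data parity 1, sent rp 1 → ok
  r1: data parity 0, sent rp 0 → ok
  r2: data parity 1, sent rp 1 → ok
  r3: data parity 0, sent rp 0 → ok
  r4: data parity 0, sent rp 1 → mismatch
Recompute each column's even parity and compare to cp:
  c0: data parity 0, sent cp 0 → ok
  c1: data parity 1, sent cp 0 → mismatch
  c2: data parity 1, sent cp 1 → ok
Exactly one row (r4) and one column (c1) fail → the flipped bit is at their intersection.

row 4, column 1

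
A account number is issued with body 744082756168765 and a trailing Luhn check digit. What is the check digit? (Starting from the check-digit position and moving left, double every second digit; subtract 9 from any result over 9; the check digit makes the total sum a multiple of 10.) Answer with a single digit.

7

Partial digits right→left: 5 6 7 8 6 1 6 5 7 2 8 0 4 4 7
Double every second digit counting from the check-digit position (so the 1st, 3rd, 5th, ... of the partial from the right).
  doubled (with −9 where >9): 1 5 3 3 5 7 8 5 → sum 37
  kept as-is: 6 8 1 5 2 0 4 → sum 26
Total = 37 + 26 = 63.
Check digit = (10 − (63 mod 10)) mod 10 = 7.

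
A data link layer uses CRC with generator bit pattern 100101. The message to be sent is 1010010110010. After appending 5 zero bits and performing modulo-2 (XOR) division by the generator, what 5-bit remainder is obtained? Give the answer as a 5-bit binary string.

00011

Append 5 zeros: 101001011001000000. Divide by 100101 (XOR where the leading bit is 1):
  pos 0: 101001 XOR 100101 = 001100
  pos 2: 110001 XOR 100101 = 010100
  pos 3: 101001 XOR 100101 = 001100
  pos 5: 110000 XOR 100101 = 010101
  pos 6: 101011 XOR 100101 = 001110
  pos 8: 111000 XOR 100101 = 011101
  pos 9: 111010 XOR 100101 = 011111
  pos 10: 111110 XOR 100101 = 011011
  pos 11: 110110 XOR 100101 = 010011
  pos 12: 100110 XOR 100101 = 000011
Remainder (last 5 bits) = 00011. This is the CRC / FCS.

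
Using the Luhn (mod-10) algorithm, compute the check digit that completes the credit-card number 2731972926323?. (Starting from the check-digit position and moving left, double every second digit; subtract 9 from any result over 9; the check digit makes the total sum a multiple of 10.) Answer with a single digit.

9

Partial digits right→left: 3 2 3 6 2 9 2 7 9 1 3 7 2
Double every second digit counting from the check-digit position (so the 1st, 3rd, 5th, ... of the partial from the right).
  doubled (with −9 where >9): 6 6 4 4 9 6 4 → sum 39
  kept as-is: 2 6 9 7 1 7 → sum 32
Total = 39 + 32 = 71.
Check digit = (10 − (71 mod 10)) mod 10 = 9.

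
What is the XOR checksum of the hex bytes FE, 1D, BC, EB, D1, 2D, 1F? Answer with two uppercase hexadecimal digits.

57

XOR the bytes together:
  start with 0xFE
  0xFE ⊕ 0x1D = 0xE3
  0xE3 ⊕ 0xBC = 0x5F
  0x5F ⊕ 0xEB = 0xB4
  0xB4 ⊕ 0xD1 = 0x65
  0x65 ⊕ 0x2D = 0x48
  0x48 ⊕ 0x1F = 0x57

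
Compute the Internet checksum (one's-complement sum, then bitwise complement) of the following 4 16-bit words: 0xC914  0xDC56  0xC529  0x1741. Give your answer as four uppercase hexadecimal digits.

One's-complement addition (fold any carry out of bit 15 back into bit 0):
  0xC914 + 0xDC56 = 0x1A56A → wrap carry → 0xA56B
  0xA56B + 0xC529 = 0x16A94 → wrap carry → 0x6A95
  0x6A95 + 0x1741 = 0x081D6
One's-complement sum = 0x81D6.
Checksum = ~0x81D6 & 0xFFFF = 0x7E29.

7E29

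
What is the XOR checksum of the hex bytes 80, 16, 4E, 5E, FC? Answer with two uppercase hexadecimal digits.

7A

XOR the bytes together:
  start with 0x80
  0x80 ⊕ 0x16 = 0x96
  0x96 ⊕ 0x4E = 0xD8
  0xD8 ⊕ 0x5E = 0x86
  0x86 ⊕ 0xFC = 0x7A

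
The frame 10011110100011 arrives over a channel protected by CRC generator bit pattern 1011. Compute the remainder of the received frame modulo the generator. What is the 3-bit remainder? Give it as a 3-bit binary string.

101

Modulo-2 division of 10011110100011 by 1011:
  pos 0: 1001 XOR 1011 = 0010
  pos 2: 1011 XOR 1011 = 0000
  pos 6: 1010 XOR 1011 = 0001
  pos 9: 1001 XOR 1011 = 0010
Remainder = 101 (nonzero — an error is detected).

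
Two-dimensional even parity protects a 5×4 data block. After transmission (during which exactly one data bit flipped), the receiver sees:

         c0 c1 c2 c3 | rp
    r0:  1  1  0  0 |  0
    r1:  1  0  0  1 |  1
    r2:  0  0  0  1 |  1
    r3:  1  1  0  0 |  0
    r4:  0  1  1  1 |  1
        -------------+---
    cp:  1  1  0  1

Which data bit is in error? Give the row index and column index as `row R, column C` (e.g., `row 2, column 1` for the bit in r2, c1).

row 1, column 2

Recompute each row's even parity and compare to rp:
  r0: data parity 0, sent rp 0 → ok
  r1: data parity 0, sent rp 1 → mismatch
  r2: data parity 1, sent rp 1 → ok
  r3: data parity 0, sent rp 0 → ok
  r4: data parity 1, sent rp 1 → ok
Recompute each column's even parity and compare to cp:
  c0: data parity 1, sent cp 1 → ok
  c1: data parity 1, sent cp 1 → ok
  c2: data parity 1, sent cp 0 → mismatch
  c3: data parity 1, sent cp 1 → ok
Exactly one row (r1) and one column (c2) fail → the flipped bit is at their intersection.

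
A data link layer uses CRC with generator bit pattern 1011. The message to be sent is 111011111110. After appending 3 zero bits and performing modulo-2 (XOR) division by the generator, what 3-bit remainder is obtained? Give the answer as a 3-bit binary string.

011

Append 3 zeros: 111011111110000. Divide by 1011 (XOR where the leading bit is 1):
  pos 0: 1110 XOR 1011 = 0101
  pos 1: 1011 XOR 1011 = 0000
  pos 5: 1111 XOR 1011 = 0100
  pos 6: 1001 XOR 1011 = 0010
  pos 8: 1010 XOR 1011 = 0001
  pos 11: 1000 XOR 1011 = 0011
Remainder (last 3 bits) = 011. This is the CRC / FCS.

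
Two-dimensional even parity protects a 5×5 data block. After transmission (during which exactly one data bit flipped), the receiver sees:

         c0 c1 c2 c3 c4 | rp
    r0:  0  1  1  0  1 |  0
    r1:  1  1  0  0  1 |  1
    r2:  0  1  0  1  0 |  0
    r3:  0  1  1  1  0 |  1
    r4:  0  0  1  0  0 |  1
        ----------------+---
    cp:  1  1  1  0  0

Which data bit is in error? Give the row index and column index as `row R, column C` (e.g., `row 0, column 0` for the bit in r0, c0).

row 0, column 1

Recompute each row's even parity and compare to rp:
  r0: data parity 1, sent rp 0 → mismatch
  r1: data parity 1, sent rp 1 → ok
  r2: data parity 0, sent rp 0 → ok
  r3: data parity 1, sent rp 1 → ok
  r4: data parity 1, sent rp 1 → ok
Recompute each column's even parity and compare to cp:
  c0: data parity 1, sent cp 1 → ok
  c1: data parity 0, sent cp 1 → mismatch
  c2: data parity 1, sent cp 1 → ok
  c3: data parity 0, sent cp 0 → ok
  c4: data parity 0, sent cp 0 → ok
Exactly one row (r0) and one column (c1) fail → the flipped bit is at their intersection.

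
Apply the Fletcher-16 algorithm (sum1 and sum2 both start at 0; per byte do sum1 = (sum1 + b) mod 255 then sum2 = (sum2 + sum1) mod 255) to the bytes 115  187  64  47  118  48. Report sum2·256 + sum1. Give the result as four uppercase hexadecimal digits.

Running sums (mod 255):
  after byte 0 (115): sum1=115, sum2=115
  after byte 1 (187): sum1=47, sum2=162
  after byte 2 (64): sum1=111, sum2=18
  after byte 3 (47): sum1=158, sum2=176
  after byte 4 (118): sum1=21, sum2=197
  after byte 5 (48): sum1=69, sum2=11
Checksum = sum2·256 + sum1 = 11·256 + 69 = 2885 = 0x0B45.

0B45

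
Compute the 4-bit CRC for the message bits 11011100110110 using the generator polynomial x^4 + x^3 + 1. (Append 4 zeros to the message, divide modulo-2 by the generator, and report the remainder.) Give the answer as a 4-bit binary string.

Append 4 zeros: 110111001101100000. Divide by 11001 (XOR where the leading bit is 1):
  pos 0: 11011 XOR 11001 = 00010
  pos 3: 10100 XOR 11001 = 01101
  pos 4: 11011 XOR 11001 = 00010
  pos 7: 10101 XOR 11001 = 01100
  pos 8: 11001 XOR 11001 = 00000
Remainder (last 4 bits) = 0000. This is the CRC / FCS.

0000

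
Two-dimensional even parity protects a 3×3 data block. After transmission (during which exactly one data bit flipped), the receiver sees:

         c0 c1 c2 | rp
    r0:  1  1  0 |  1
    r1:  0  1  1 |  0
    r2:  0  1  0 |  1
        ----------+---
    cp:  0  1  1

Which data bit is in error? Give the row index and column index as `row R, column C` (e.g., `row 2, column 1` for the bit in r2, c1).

row 0, column 0

Recompute each row's even parity and compare to rp:
  r0: data parity 0, sent rp 1 → mismatch
  r1: data parity 0, sent rp 0 → ok
  r2: data parity 1, sent rp 1 → ok
Recompute each column's even parity and compare to cp:
  c0: data parity 1, sent cp 0 → mismatch
  c1: data parity 1, sent cp 1 → ok
  c2: data parity 1, sent cp 1 → ok
Exactly one row (r0) and one column (c0) fail → the flipped bit is at their intersection.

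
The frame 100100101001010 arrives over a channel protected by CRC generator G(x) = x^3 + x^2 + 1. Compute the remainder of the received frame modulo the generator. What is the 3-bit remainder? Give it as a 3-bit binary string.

Modulo-2 division of 100100101001010 by 1101:
  pos 0: 1001 XOR 1101 = 0100
  pos 1: 1000 XOR 1101 = 0101
  pos 2: 1010 XOR 1101 = 0111
  pos 3: 1111 XOR 1101 = 0010
  pos 5: 1001 XOR 1101 = 0100
  pos 6: 1000 XOR 1101 = 0101
  pos 7: 1010 XOR 1101 = 0111
  pos 8: 1111 XOR 1101 = 0010
  pos 10: 1001 XOR 1101 = 0100
  pos 11: 1000 XOR 1101 = 0101
Remainder = 101 (nonzero — an error is detected).

101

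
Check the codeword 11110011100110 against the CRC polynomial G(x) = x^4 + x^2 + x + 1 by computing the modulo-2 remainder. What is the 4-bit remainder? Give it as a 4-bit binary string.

Modulo-2 division of 11110011100110 by 10111:
  pos 0: 11110 XOR 10111 = 01001
  pos 1: 10010 XOR 10111 = 00101
  pos 3: 10111 XOR 10111 = 00000
  pos 8: 10011 XOR 10111 = 00100
Remainder = 1000 (nonzero — an error is detected).

1000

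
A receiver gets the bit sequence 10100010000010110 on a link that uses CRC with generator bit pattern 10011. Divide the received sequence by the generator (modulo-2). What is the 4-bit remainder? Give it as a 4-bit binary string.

1001

Modulo-2 division of 10100010000010110 by 10011:
  pos 0: 10100 XOR 10011 = 00111
  pos 2: 11101 XOR 10011 = 01110
  pos 3: 11100 XOR 10011 = 01111
  pos 4: 11110 XOR 10011 = 01101
  pos 5: 11010 XOR 10011 = 01001
  pos 6: 10010 XOR 10011 = 00001
  pos 10: 10101 XOR 10011 = 00110
  pos 12: 11010 XOR 10011 = 01001
Remainder = 1001 (nonzero — an error is detected).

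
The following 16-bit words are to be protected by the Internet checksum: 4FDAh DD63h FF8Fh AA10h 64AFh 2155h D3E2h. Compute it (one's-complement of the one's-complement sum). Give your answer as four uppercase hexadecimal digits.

CF39

One's-complement addition (fold any carry out of bit 15 back into bit 0):
  0x4FDA + 0xDD63 = 0x12D3D → wrap carry → 0x2D3E
  0x2D3E + 0xFF8F = 0x12CCD → wrap carry → 0x2CCE
  0x2CCE + 0xAA10 = 0x0D6DE
  0xD6DE + 0x64AF = 0x13B8D → wrap carry → 0x3B8E
  0x3B8E + 0x2155 = 0x05CE3
  0x5CE3 + 0xD3E2 = 0x130C5 → wrap carry → 0x30C6
One's-complement sum = 0x30C6.
Checksum = ~0x30C6 & 0xFFFF = 0xCF39.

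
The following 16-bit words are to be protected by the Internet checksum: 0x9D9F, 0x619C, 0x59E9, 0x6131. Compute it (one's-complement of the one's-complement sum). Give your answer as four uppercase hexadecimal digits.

45A9

One's-complement addition (fold any carry out of bit 15 back into bit 0):
  0x9D9F + 0x619C = 0x0FF3B
  0xFF3B + 0x59E9 = 0x15924 → wrap carry → 0x5925
  0x5925 + 0x6131 = 0x0BA56
One's-complement sum = 0xBA56.
Checksum = ~0xBA56 & 0xFFFF = 0x45A9.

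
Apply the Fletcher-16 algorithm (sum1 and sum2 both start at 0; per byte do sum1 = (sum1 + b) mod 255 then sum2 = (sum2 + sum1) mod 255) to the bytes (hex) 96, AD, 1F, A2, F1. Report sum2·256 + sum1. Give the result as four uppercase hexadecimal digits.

3CF7

Running sums (mod 255):
  after byte 0 (96): sum1=150, sum2=150
  after byte 1 (AD): sum1=68, sum2=218
  after byte 2 (1F): sum1=99, sum2=62
  after byte 3 (A2): sum1=6, sum2=68
  after byte 4 (F1): sum1=247, sum2=60
Checksum = sum2·256 + sum1 = 60·256 + 247 = 15607 = 0x3CF7.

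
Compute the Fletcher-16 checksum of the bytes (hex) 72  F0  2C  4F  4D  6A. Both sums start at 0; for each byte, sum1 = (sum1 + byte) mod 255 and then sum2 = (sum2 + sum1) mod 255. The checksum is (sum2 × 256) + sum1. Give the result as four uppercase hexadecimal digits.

0796

Running sums (mod 255):
  after byte 0 (72): sum1=114, sum2=114
  after byte 1 (F0): sum1=99, sum2=213
  after byte 2 (2C): sum1=143, sum2=101
  after byte 3 (4F): sum1=222, sum2=68
  after byte 4 (4D): sum1=44, sum2=112
  after byte 5 (6A): sum1=150, sum2=7
Checksum = sum2·256 + sum1 = 7·256 + 150 = 1942 = 0x0796.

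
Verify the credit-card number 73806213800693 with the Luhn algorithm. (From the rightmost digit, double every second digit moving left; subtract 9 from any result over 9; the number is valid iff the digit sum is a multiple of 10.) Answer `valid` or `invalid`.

From the right, keep odd positions and double even positions (subtract 9 from any doubled value over 9):
  doubled (positions 2,4,...): 9 0 7 2 3 7 5 → sum 33
  kept (positions 1,3,...): 3 6 0 3 2 0 3 → sum 17
Total = 50.
50 mod 10 = 0, so the number is valid.

valid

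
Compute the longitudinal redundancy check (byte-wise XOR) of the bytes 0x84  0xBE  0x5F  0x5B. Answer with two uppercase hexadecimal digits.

3E

XOR the bytes together:
  start with 0x84
  0x84 ⊕ 0xBE = 0x3A
  0x3A ⊕ 0x5F = 0x65
  0x65 ⊕ 0x5B = 0x3E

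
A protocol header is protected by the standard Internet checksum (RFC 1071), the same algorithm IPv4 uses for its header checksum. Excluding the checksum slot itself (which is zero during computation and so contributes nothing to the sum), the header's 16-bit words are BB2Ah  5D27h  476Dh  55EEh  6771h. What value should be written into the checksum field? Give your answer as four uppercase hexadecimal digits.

One's-complement addition (fold any carry out of bit 15 back into bit 0):
  0xBB2A + 0x5D27 = 0x11851 → wrap carry → 0x1852
  0x1852 + 0x476D = 0x05FBF
  0x5FBF + 0x55EE = 0x0B5AD
  0xB5AD + 0x6771 = 0x11D1E → wrap carry → 0x1D1F
One's-complement sum = 0x1D1F.
Checksum = ~0x1D1F & 0xFFFF = 0xE2E0.

E2E0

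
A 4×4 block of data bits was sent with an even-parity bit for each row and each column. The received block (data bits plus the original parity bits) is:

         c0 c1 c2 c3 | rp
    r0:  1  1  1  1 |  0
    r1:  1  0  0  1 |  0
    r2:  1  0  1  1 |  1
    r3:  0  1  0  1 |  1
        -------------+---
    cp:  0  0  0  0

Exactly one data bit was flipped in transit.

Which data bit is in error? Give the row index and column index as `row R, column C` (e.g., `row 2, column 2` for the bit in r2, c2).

Recompute each row's even parity and compare to rp:
  r0: data parity 0, sent rp 0 → ok
  r1: data parity 0, sent rp 0 → ok
  r2: data parity 1, sent rp 1 → ok
  r3: data parity 0, sent rp 1 → mismatch
Recompute each column's even parity and compare to cp:
  c0: data parity 1, sent cp 0 → mismatch
  c1: data parity 0, sent cp 0 → ok
  c2: data parity 0, sent cp 0 → ok
  c3: data parity 0, sent cp 0 → ok
Exactly one row (r3) and one column (c0) fail → the flipped bit is at their intersection.

row 3, column 0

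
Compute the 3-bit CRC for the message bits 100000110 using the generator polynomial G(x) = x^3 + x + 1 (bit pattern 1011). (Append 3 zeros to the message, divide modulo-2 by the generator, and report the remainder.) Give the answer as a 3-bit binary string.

Append 3 zeros: 100000110000. Divide by 1011 (XOR where the leading bit is 1):
  pos 0: 1000 XOR 1011 = 0011
  pos 2: 1100 XOR 1011 = 0111
  pos 3: 1111 XOR 1011 = 0100
  pos 4: 1001 XOR 1011 = 0010
  pos 6: 1000 XOR 1011 = 0011
  pos 8: 1100 XOR 1011 = 0111
Remainder (last 3 bits) = 111. This is the CRC / FCS.

111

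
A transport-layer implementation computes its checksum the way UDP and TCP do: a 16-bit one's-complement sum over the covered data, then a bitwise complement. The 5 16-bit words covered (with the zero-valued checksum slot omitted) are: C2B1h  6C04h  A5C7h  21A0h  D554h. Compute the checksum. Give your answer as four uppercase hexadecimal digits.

348D

One's-complement addition (fold any carry out of bit 15 back into bit 0):
  0xC2B1 + 0x6C04 = 0x12EB5 → wrap carry → 0x2EB6
  0x2EB6 + 0xA5C7 = 0x0D47D
  0xD47D + 0x21A0 = 0x0F61D
  0xF61D + 0xD554 = 0x1CB71 → wrap carry → 0xCB72
One's-complement sum = 0xCB72.
Checksum = ~0xCB72 & 0xFFFF = 0x348D.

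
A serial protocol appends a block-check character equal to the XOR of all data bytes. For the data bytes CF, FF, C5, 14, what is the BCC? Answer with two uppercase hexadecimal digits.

XOR the bytes together:
  start with 0xCF
  0xCF ⊕ 0xFF = 0x30
  0x30 ⊕ 0xC5 = 0xF5
  0xF5 ⊕ 0x14 = 0xE1

E1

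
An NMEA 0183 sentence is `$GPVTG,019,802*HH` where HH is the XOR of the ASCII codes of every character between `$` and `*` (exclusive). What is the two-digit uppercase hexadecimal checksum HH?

50

XOR the ASCII codes of the payload characters:
  'G' = 0x47 → acc = 0x47
  'P' = 0x50 → acc = 0x17
  'V' = 0x56 → acc = 0x41
  'T' = 0x54 → acc = 0x15
  'G' = 0x47 → acc = 0x52
  ',' = 0x2C → acc = 0x7E
  '0' = 0x30 → acc = 0x4E
  '1' = 0x31 → acc = 0x7F
  '9' = 0x39 → acc = 0x46
  ',' = 0x2C → acc = 0x6A
  '8' = 0x38 → acc = 0x52
  '0' = 0x30 → acc = 0x62
  '2' = 0x32 → acc = 0x50
Checksum = 0x50.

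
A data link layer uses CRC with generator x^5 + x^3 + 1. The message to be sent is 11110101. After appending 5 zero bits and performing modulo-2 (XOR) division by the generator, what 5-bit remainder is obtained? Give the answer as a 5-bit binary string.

Append 5 zeros: 1111010100000. Divide by 101001 (XOR where the leading bit is 1):
  pos 0: 111101 XOR 101001 = 010100
  pos 1: 101000 XOR 101001 = 000001
  pos 6: 110000 XOR 101001 = 011001
  pos 7: 110010 XOR 101001 = 011011
Remainder (last 5 bits) = 11011. This is the CRC / FCS.

11011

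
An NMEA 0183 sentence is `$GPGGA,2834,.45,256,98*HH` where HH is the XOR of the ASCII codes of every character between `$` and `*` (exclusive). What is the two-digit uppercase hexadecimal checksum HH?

44

XOR the ASCII codes of the payload characters:
  'G' = 0x47 → acc = 0x47
  'P' = 0x50 → acc = 0x17
  'G' = 0x47 → acc = 0x50
  'G' = 0x47 → acc = 0x17
  'A' = 0x41 → acc = 0x56
  ',' = 0x2C → acc = 0x7A
  '2' = 0x32 → acc = 0x48
  '8' = 0x38 → acc = 0x70
  '3' = 0x33 → acc = 0x43
  '4' = 0x34 → acc = 0x77
  ',' = 0x2C → acc = 0x5B
  '.' = 0x2E → acc = 0x75
  '4' = 0x34 → acc = 0x41
  '5' = 0x35 → acc = 0x74
  ',' = 0x2C → acc = 0x58
  '2' = 0x32 → acc = 0x6A
  '5' = 0x35 → acc = 0x5F
  '6' = 0x36 → acc = 0x69
  ',' = 0x2C → acc = 0x45
  '9' = 0x39 → acc = 0x7C
  '8' = 0x38 → acc = 0x44
Checksum = 0x44.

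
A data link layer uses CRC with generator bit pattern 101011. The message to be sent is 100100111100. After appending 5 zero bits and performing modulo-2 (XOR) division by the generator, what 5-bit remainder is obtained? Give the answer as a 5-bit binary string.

Append 5 zeros: 10010011110000000. Divide by 101011 (XOR where the leading bit is 1):
  pos 0: 100100 XOR 101011 = 001111
  pos 2: 111111 XOR 101011 = 010100
  pos 3: 101001 XOR 101011 = 000010
  pos 7: 101000 XOR 101011 = 000011
  pos 11: 110000 XOR 101011 = 011011
Remainder (last 5 bits) = 11011. This is the CRC / FCS.

11011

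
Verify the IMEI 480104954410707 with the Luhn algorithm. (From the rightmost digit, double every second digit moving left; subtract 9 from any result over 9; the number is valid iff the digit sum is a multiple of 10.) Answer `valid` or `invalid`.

From the right, keep odd positions and double even positions (subtract 9 from any doubled value over 9):
  doubled (positions 2,4,...): 0 0 8 1 8 2 7 → sum 26
  kept (positions 1,3,...): 7 7 1 4 9 0 0 4 → sum 32
Total = 58.
58 mod 10 = 8, so the number is invalid.

invalid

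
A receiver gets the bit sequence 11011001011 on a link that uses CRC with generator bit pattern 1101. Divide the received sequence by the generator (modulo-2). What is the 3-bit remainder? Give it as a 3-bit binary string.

000

Modulo-2 division of 11011001011 by 1101:
  pos 0: 1101 XOR 1101 = 0000
  pos 4: 1001 XOR 1101 = 0100
  pos 5: 1000 XOR 1101 = 0101
  pos 6: 1011 XOR 1101 = 0110
  pos 7: 1101 XOR 1101 = 0000
Remainder = 000 (zero — the frame passes the CRC check).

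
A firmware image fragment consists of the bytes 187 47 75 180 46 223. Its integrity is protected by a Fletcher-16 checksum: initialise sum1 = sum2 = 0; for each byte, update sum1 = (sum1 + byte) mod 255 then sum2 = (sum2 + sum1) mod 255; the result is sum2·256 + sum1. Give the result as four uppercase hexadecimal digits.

D9F8

Running sums (mod 255):
  after byte 0 (187): sum1=187, sum2=187
  after byte 1 (47): sum1=234, sum2=166
  after byte 2 (75): sum1=54, sum2=220
  after byte 3 (180): sum1=234, sum2=199
  after byte 4 (46): sum1=25, sum2=224
  after byte 5 (223): sum1=248, sum2=217
Checksum = sum2·256 + sum1 = 217·256 + 248 = 55800 = 0xD9F8.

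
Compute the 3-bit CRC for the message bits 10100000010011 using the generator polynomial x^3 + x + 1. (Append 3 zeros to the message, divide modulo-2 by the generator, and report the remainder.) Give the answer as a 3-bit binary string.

Append 3 zeros: 10100000010011000. Divide by 1011 (XOR where the leading bit is 1):
  pos 0: 1010 XOR 1011 = 0001
  pos 3: 1000 XOR 1011 = 0011
  pos 5: 1100 XOR 1011 = 0111
  pos 6: 1111 XOR 1011 = 0100
  pos 7: 1000 XOR 1011 = 0011
  pos 9: 1101 XOR 1011 = 0110
  pos 10: 1101 XOR 1011 = 0110
  pos 11: 1100 XOR 1011 = 0111
  pos 12: 1110 XOR 1011 = 0101
  pos 13: 1010 XOR 1011 = 0001
Remainder (last 3 bits) = 001. This is the CRC / FCS.

001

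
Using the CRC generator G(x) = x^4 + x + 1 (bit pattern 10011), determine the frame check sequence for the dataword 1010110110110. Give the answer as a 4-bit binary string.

1111

Append 4 zeros: 10101101101100000. Divide by 10011 (XOR where the leading bit is 1):
  pos 0: 10101 XOR 10011 = 00110
  pos 2: 11010 XOR 10011 = 01001
  pos 3: 10011 XOR 10011 = 00000
  pos 8: 10110 XOR 10011 = 00101
  pos 10: 10100 XOR 10011 = 00111
  pos 12: 11100 XOR 10011 = 01111
Remainder (last 4 bits) = 1111. This is the CRC / FCS.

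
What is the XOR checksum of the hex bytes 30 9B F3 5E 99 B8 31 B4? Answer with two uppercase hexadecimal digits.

A2

XOR the bytes together:
  start with 0x30
  0x30 ⊕ 0x9B = 0xAB
  0xAB ⊕ 0xF3 = 0x58
  0x58 ⊕ 0x5E = 0x06
  0x06 ⊕ 0x99 = 0x9F
  0x9F ⊕ 0xB8 = 0x27
  0x27 ⊕ 0x31 = 0x16
  0x16 ⊕ 0xB4 = 0xA2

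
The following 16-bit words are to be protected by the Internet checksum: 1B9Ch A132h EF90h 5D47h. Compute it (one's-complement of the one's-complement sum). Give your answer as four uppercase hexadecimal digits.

One's-complement addition (fold any carry out of bit 15 back into bit 0):
  0x1B9C + 0xA132 = 0x0BCCE
  0xBCCE + 0xEF90 = 0x1AC5E → wrap carry → 0xAC5F
  0xAC5F + 0x5D47 = 0x109A6 → wrap carry → 0x09A7
One's-complement sum = 0x09A7.
Checksum = ~0x09A7 & 0xFFFF = 0xF658.

F658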